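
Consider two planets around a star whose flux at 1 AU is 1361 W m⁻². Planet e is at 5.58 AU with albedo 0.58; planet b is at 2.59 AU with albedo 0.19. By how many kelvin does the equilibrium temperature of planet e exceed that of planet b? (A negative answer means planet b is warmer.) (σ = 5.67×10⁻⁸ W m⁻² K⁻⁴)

T_eq = [S₀(1−A)/(4σd²)]^(1/4), so T ∝ (1−A)^(1/4) / √d.
T₁ = [1361×0.42/(4×5.67×10⁻⁸×5.58²)]^(1/4) = 94.85 K.
T₂ = [1361×0.81/(4×5.67×10⁻⁸×2.59²)]^(1/4) = 164.07 K.

ΔT ≈ -69.2 K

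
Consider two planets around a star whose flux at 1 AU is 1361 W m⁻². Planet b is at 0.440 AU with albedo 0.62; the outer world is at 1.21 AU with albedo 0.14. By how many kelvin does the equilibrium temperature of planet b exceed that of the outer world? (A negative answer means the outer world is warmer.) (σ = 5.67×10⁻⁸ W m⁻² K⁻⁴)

ΔT ≈ 85.8 K

T_eq = [S₀(1−A)/(4σd²)]^(1/4), so T ∝ (1−A)^(1/4) / √d.
T₁ = [1361×0.38/(4×5.67×10⁻⁸×0.440²)]^(1/4) = 329.44 K.
T₂ = [1361×0.86/(4×5.67×10⁻⁸×1.21²)]^(1/4) = 243.66 K.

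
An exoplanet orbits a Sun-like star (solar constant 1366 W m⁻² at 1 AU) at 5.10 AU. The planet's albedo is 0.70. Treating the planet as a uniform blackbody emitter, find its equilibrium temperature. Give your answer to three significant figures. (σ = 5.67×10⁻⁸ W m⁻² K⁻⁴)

Flux at 5.10 AU: S = 1366/5.10² = 52.5 W m⁻².
Energy balance: absorbed = emitted ⇒ πR²·S(1−A) = 4πR²·σT_eq⁴, so T_eq⁴ = S(1−A)/(4σ).
T_eq = [52.5 × 0.30 / (4 × 5.67×10⁻⁸)]^(1/4) = (6.95×10⁷)^(1/4) = 91.3 K.

T_eq ≈ 91.3 K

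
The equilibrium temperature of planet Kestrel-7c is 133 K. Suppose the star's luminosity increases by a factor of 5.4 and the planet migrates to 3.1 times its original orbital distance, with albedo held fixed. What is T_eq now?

T_eq ∝ L^(1/4) · d^(−1/2).
T′ = 133 × 5.4^(1/4) / 3.1^(1/2) = 115 K.

T_eq ≈ 115 K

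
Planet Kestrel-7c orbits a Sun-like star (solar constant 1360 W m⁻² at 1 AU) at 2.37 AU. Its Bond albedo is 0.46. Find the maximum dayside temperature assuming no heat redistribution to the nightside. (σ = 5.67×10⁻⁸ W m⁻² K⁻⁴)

Flux at 2.37 AU: S = 1360/2.37² = 242 W m⁻².
With no redistribution each surface element balances locally: S(1−A) = σT⁴.
T = [242 × 0.54 / 5.67×10⁻⁸]^(1/4) = (2.31×10⁹)^(1/4) = 219 K.

T_ss ≈ 219 K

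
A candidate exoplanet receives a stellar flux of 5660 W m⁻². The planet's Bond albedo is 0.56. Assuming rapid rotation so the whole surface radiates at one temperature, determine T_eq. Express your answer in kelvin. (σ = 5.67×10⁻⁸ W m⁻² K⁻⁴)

T_eq ≈ 324 K

Energy balance: absorbed = emitted ⇒ πR²·S(1−A) = 4πR²·σT_eq⁴, so T_eq⁴ = S(1−A)/(4σ).
T_eq = [5660 × 0.44 / (4 × 5.67×10⁻⁸)]^(1/4) = (1.10×10¹⁰)^(1/4) = 324 K.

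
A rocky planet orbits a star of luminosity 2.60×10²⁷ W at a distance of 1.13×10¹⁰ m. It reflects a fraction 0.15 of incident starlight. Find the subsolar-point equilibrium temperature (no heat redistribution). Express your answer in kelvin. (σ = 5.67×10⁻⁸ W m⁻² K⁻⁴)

Flux: S = L/(4πd²) = 2.60×10²⁷/(4π×(1.13×10¹⁰)²) = 1.62×10⁶ W m⁻².
At the subsolar point the surface absorbs S(1−A) and emits σT⁴ per unit area — no factor of 4, since only the local patch is in balance.
T = [1.62×10⁶ × 0.85 / 5.67×10⁻⁸]^(1/4) = (2.43×10¹³)^(1/4) = 2220 K.

T_ss ≈ 2220 K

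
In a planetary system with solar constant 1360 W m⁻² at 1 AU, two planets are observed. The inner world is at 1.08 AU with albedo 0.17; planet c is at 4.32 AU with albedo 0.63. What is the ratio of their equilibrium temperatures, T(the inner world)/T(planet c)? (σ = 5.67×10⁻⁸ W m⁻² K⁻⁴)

T₁/T₂ ≈ 2.448

T_eq = [S₀(1−A)/(4σd²)]^(1/4), so T ∝ (1−A)^(1/4) / √d.
T₁ = [1360×0.83/(4×5.67×10⁻⁸×1.08²)]^(1/4) = 255.58 K.
T₂ = [1360×0.37/(4×5.67×10⁻⁸×4.32²)]^(1/4) = 104.42 K.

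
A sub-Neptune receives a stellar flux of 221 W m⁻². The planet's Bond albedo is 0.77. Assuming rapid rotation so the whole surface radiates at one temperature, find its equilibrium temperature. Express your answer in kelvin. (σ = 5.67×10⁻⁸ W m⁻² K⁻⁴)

T_eq ≈ 122 K

Energy balance: absorbed = emitted ⇒ πR²·S(1−A) = 4πR²·σT_eq⁴, so T_eq⁴ = S(1−A)/(4σ).
T_eq = [221 × 0.23 / (4 × 5.67×10⁻⁸)]^(1/4) = (2.24×10⁸)^(1/4) = 122 K.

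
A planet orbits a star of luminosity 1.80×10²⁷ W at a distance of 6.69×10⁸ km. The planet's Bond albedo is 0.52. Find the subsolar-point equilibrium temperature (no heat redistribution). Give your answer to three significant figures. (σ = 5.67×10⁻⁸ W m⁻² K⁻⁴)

d = 6.69×10⁸ km = 6.69×10¹¹ m.
Flux: S = L/(4πd²) = 1.80×10²⁷/(4π×(6.69×10¹¹)²) = 320 W m⁻².
At the subsolar point the surface absorbs S(1−A) and emits σT⁴ per unit area — no factor of 4, since only the local patch is in balance.
T = [320 × 0.48 / 5.67×10⁻⁸]^(1/4) = (2.71×10⁹)^(1/4) = 228 K.

T_ss ≈ 228 K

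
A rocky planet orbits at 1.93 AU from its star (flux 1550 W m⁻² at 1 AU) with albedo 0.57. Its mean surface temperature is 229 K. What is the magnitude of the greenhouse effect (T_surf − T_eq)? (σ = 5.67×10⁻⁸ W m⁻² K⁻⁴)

ΔT ≈ 61.4 K

S = 1550/1.93² = 416.1 W m⁻².
T_eq = [S(1−A)/(4σ)]^(1/4) = [416.1×0.43/(4×5.67×10⁻⁸)]^(1/4) = 167.6 K.
ΔT = T_surf − T_eq = 229 − 167.6.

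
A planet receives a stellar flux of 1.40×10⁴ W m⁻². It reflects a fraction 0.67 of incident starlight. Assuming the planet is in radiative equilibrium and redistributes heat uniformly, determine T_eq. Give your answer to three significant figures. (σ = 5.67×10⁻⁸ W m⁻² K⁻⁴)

T_eq ≈ 378 K

Energy balance: absorbed = emitted ⇒ πR²·S(1−A) = 4πR²·σT_eq⁴, so T_eq⁴ = S(1−A)/(4σ).
T_eq = [1.40×10⁴ × 0.33 / (4 × 5.67×10⁻⁸)]^(1/4) = (2.04×10¹⁰)^(1/4) = 378 K.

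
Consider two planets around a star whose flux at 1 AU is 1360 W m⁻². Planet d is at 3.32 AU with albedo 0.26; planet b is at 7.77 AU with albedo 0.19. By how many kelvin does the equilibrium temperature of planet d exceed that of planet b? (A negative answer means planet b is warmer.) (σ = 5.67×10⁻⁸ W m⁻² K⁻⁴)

ΔT ≈ 46.9 K

T_eq = [S₀(1−A)/(4σd²)]^(1/4), so T ∝ (1−A)^(1/4) / √d.
T₁ = [1360×0.74/(4×5.67×10⁻⁸×3.32²)]^(1/4) = 141.65 K.
T₂ = [1360×0.81/(4×5.67×10⁻⁸×7.77²)]^(1/4) = 94.71 K.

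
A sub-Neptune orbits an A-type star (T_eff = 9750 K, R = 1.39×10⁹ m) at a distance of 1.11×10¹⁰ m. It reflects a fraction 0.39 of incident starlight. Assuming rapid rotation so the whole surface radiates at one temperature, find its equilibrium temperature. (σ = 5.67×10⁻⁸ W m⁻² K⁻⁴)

T_eq ≈ 2160 K

L = 4πR_⋆²σT_⋆⁴ = 4π(1.39×10⁹)² × 5.67×10⁻⁸ × (9750)⁴ = 1.24×10²⁸ W.
S = L/(4πd²) = 8.03×10⁶ W m⁻².
Energy balance: absorbed = emitted ⇒ πR²·S(1−A) = 4πR²·σT_eq⁴, so T_eq⁴ = S(1−A)/(4σ).
T_eq = [8.03×10⁶ × 0.61 / (4 × 5.67×10⁻⁸)]^(1/4) = (2.16×10¹³)^(1/4) = 2160 K.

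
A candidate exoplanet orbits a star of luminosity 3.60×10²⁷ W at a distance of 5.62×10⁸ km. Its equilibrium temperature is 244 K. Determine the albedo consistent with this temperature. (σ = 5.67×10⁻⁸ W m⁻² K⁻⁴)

d = 5.62×10⁸ km = 5.62×10¹¹ m.
Flux: S = L/(4πd²) = 3.60×10²⁷/(4π×(5.62×10¹¹)²) = 907 W m⁻².
From T_eq⁴ = S(1−A)/(4σ): 1−A = 4σT_eq⁴/S.
1−A = 4 × 5.67×10⁻⁸ × (244)⁴ / 907 = 0.886.

A ≈ 0.11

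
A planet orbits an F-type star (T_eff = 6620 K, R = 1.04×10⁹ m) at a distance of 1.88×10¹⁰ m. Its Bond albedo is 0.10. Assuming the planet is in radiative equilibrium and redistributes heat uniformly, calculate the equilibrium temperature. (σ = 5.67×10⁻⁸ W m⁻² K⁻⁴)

L = 4πR_⋆²σT_⋆⁴ = 4π(1.04×10⁹)² × 5.67×10⁻⁸ × (6620)⁴ = 1.48×10²⁷ W.
S = L/(4πd²) = 3.33×10⁵ W m⁻².
Energy balance: absorbed = emitted ⇒ πR²·S(1−A) = 4πR²·σT_eq⁴, so T_eq⁴ = S(1−A)/(4σ).
T_eq = [3.33×10⁵ × 0.90 / (4 × 5.67×10⁻⁸)]^(1/4) = (1.32×10¹²)^(1/4) = 1070 K.

T_eq ≈ 1070 K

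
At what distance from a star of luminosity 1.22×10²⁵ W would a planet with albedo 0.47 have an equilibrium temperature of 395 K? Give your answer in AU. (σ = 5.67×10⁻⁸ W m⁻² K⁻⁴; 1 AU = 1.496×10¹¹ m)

d ≈ 0.0645 AU

From T_eq⁴ = L(1−A)/(16πσd²): d = √[L(1−A)/(16πσT_eq⁴)].
d = √[1.22×10²⁵ × 0.53 / (16π × 5.67×10⁻⁸ × (395)⁴)] = 9.65×10⁹ m = 0.0645 AU.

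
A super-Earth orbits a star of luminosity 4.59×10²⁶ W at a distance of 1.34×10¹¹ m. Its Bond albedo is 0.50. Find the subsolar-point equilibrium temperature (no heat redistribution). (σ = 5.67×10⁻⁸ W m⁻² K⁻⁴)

Flux: S = L/(4πd²) = 4.59×10²⁶/(4π×(1.34×10¹¹)²) = 2030 W m⁻².
At the subsolar point the surface absorbs S(1−A) and emits σT⁴ per unit area — no factor of 4, since only the local patch is in balance.
T = [2030 × 0.50 / 5.67×10⁻⁸]^(1/4) = (1.79×10¹⁰)^(1/4) = 366 K.

T_ss ≈ 366 K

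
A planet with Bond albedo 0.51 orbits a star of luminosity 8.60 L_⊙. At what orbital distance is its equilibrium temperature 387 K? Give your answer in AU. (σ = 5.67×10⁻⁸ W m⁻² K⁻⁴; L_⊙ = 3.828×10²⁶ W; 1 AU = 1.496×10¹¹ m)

L = 8.60 × 3.828×10²⁶ = 3.29×10²⁷ W.
From T_eq⁴ = L(1−A)/(16πσd²): d = √[L(1−A)/(16πσT_eq⁴)].
d = √[3.29×10²⁷ × 0.49 / (16π × 5.67×10⁻⁸ × (387)⁴)] = 1.59×10¹¹ m = 1.06 AU.

d ≈ 1.06 AU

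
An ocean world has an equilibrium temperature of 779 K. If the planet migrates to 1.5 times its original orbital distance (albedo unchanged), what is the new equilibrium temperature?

T_eq ≈ 636 K

T_eq ∝ L^(1/4) · d^(−1/2).
T′ = 779 / 1.5^(1/2) = 636 K.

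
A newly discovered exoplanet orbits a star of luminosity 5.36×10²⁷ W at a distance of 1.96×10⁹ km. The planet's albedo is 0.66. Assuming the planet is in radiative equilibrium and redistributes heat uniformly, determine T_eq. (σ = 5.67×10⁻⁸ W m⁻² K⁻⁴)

T_eq ≈ 114 K

d = 1.96×10⁹ km = 1.96×10¹² m.
Flux: S = L/(4πd²) = 5.36×10²⁷/(4π×(1.96×10¹²)²) = 111 W m⁻².
Energy balance: absorbed = emitted ⇒ πR²·S(1−A) = 4πR²·σT_eq⁴, so T_eq⁴ = S(1−A)/(4σ).
T_eq = [111 × 0.34 / (4 × 5.67×10⁻⁸)]^(1/4) = (1.66×10⁸)^(1/4) = 114 K.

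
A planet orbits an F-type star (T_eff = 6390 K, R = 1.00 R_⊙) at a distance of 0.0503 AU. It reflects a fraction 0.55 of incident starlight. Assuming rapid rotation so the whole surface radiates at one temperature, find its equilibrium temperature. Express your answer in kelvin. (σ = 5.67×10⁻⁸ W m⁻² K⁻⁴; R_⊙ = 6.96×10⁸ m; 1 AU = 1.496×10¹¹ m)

T_eq ≈ 1130 K

R_⋆ = 1.00 × 6.96×10⁸ = 6.96×10⁸ m.
d = 0.0503 AU = 7.52×10⁹ m.
L = 4πR_⋆²σT_⋆⁴ = 4π(6.96×10⁸)² × 5.67×10⁻⁸ × (6390)⁴ = 5.75×10²⁶ W.
S = L/(4πd²) = 8.09×10⁵ W m⁻².
Energy balance: absorbed = emitted ⇒ πR²·S(1−A) = 4πR²·σT_eq⁴, so T_eq⁴ = S(1−A)/(4σ).
T_eq = [8.09×10⁵ × 0.45 / (4 × 5.67×10⁻⁸)]^(1/4) = (1.60×10¹²)^(1/4) = 1130 K.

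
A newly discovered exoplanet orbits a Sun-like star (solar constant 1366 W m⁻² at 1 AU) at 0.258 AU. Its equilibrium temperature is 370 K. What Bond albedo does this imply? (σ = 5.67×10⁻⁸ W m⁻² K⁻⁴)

A ≈ 0.79

Flux at 0.258 AU: S = 1366/0.258² = 2.05×10⁴ W m⁻².
From T_eq⁴ = S(1−A)/(4σ): 1−A = 4σT_eq⁴/S.
1−A = 4 × 5.67×10⁻⁸ × (370)⁴ / 2.05×10⁴ = 0.207.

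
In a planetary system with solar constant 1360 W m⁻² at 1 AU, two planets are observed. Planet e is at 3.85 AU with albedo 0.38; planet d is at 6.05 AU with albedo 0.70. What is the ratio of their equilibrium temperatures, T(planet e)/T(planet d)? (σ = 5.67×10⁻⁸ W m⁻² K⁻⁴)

T_eq = [S₀(1−A)/(4σd²)]^(1/4), so T ∝ (1−A)^(1/4) / √d.
T₁ = [1360×0.62/(4×5.67×10⁻⁸×3.85²)]^(1/4) = 125.85 K.
T₂ = [1360×0.30/(4×5.67×10⁻⁸×6.05²)]^(1/4) = 83.73 K.

T₁/T₂ ≈ 1.503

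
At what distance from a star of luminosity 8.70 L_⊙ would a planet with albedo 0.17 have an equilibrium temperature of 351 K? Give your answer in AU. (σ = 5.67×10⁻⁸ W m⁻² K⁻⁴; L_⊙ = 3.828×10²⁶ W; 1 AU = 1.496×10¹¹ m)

d ≈ 1.69 AU

L = 8.70 × 3.828×10²⁶ = 3.33×10²⁷ W.
From T_eq⁴ = L(1−A)/(16πσd²): d = √[L(1−A)/(16πσT_eq⁴)].
d = √[3.33×10²⁷ × 0.83 / (16π × 5.67×10⁻⁸ × (351)⁴)] = 2.53×10¹¹ m = 1.69 AU.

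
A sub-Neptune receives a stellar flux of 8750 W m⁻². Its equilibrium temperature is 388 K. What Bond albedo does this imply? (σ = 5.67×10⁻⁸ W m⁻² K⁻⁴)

From T_eq⁴ = S(1−A)/(4σ): 1−A = 4σT_eq⁴/S.
1−A = 4 × 5.67×10⁻⁸ × (388)⁴ / 8750 = 0.587.

A ≈ 0.41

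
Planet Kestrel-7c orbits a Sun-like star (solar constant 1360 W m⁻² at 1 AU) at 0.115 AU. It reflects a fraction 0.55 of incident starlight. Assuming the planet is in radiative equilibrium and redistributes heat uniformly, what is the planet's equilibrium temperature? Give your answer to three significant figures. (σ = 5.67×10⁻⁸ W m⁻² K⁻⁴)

Flux at 0.115 AU: S = 1360/0.115² = 1.03×10⁵ W m⁻².
Energy balance: absorbed = emitted ⇒ πR²·S(1−A) = 4πR²·σT_eq⁴, so T_eq⁴ = S(1−A)/(4σ).
T_eq = [1.03×10⁵ × 0.45 / (4 × 5.67×10⁻⁸)]^(1/4) = (2.04×10¹¹)^(1/4) = 672 K.

T_eq ≈ 672 K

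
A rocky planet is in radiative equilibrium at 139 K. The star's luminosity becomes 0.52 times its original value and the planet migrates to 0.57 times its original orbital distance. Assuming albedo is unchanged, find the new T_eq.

T_eq ∝ L^(1/4) · d^(−1/2).
T′ = 139 × 0.52^(1/4) / 0.57^(1/2) = 156 K.

T_eq ≈ 156 K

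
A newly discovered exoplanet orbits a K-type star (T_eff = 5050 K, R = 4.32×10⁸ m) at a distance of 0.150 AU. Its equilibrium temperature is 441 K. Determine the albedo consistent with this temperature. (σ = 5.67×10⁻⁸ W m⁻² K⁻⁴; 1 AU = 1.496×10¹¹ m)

A ≈ 0.37

d = 0.150 AU = 2.24×10¹⁰ m.
L = 4πR_⋆²σT_⋆⁴ = 4π(4.32×10⁸)² × 5.67×10⁻⁸ × (5050)⁴ = 8.65×10²⁵ W.
S = L/(4πd²) = 1.37×10⁴ W m⁻².
From T_eq⁴ = S(1−A)/(4σ): 1−A = 4σT_eq⁴/S.
1−A = 4 × 5.67×10⁻⁸ × (441)⁴ / 1.37×10⁴ = 0.628.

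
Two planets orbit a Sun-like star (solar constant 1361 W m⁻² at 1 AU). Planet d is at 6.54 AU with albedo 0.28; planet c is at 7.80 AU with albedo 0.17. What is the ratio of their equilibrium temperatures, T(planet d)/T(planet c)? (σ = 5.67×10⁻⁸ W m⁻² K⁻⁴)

T_eq = [S₀(1−A)/(4σd²)]^(1/4), so T ∝ (1−A)^(1/4) / √d.
T₁ = [1361×0.72/(4×5.67×10⁻⁸×6.54²)]^(1/4) = 100.25 K.
T₂ = [1361×0.83/(4×5.67×10⁻⁸×7.80²)]^(1/4) = 95.12 K.

T₁/T₂ ≈ 1.054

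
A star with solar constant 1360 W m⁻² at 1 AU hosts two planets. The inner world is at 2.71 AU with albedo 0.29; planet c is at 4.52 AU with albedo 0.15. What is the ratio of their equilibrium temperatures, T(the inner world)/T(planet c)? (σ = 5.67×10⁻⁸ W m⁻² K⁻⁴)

T_eq = [S₀(1−A)/(4σd²)]^(1/4), so T ∝ (1−A)^(1/4) / √d.
T₁ = [1360×0.71/(4×5.67×10⁻⁸×2.71²)]^(1/4) = 155.17 K.
T₂ = [1360×0.85/(4×5.67×10⁻⁸×4.52²)]^(1/4) = 125.68 K.

T₁/T₂ ≈ 1.235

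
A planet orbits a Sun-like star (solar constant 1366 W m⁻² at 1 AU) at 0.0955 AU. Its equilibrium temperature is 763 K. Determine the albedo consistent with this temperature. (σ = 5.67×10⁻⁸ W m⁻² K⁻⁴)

Flux at 0.0955 AU: S = 1366/0.0955² = 1.50×10⁵ W m⁻².
From T_eq⁴ = S(1−A)/(4σ): 1−A = 4σT_eq⁴/S.
1−A = 4 × 5.67×10⁻⁸ × (763)⁴ / 1.50×10⁵ = 0.513.

A ≈ 0.49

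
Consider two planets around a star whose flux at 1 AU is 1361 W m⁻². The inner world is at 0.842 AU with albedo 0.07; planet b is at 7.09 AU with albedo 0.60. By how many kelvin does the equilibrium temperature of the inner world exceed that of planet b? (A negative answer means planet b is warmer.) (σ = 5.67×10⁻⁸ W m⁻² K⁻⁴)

ΔT ≈ 214.7 K

T_eq = [S₀(1−A)/(4σd²)]^(1/4), so T ∝ (1−A)^(1/4) / √d.
T₁ = [1361×0.93/(4×5.67×10⁻⁸×0.842²)]^(1/4) = 297.86 K.
T₂ = [1361×0.40/(4×5.67×10⁻⁸×7.09²)]^(1/4) = 83.13 K.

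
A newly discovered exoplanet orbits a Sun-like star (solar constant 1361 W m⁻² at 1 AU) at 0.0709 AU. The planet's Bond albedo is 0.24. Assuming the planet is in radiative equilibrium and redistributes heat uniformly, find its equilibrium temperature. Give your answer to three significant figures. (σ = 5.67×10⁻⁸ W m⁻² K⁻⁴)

Flux at 0.0709 AU: S = 1361/0.0709² = 2.71×10⁵ W m⁻².
Energy balance: absorbed = emitted ⇒ πR²·S(1−A) = 4πR²·σT_eq⁴, so T_eq⁴ = S(1−A)/(4σ).
T_eq = [2.71×10⁵ × 0.76 / (4 × 5.67×10⁻⁸)]^(1/4) = (9.07×10¹¹)^(1/4) = 976 K.

T_eq ≈ 976 K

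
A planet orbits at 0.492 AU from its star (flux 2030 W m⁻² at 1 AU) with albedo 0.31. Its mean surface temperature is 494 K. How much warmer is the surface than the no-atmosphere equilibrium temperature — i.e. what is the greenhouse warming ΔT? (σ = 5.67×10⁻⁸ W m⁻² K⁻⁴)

ΔT ≈ 94.3 K

S = 2030/0.492² = 8386 W m⁻².
T_eq = [S(1−A)/(4σ)]^(1/4) = [8386×0.69/(4×5.67×10⁻⁸)]^(1/4) = 399.7 K.
ΔT = T_surf − T_eq = 494 − 399.7.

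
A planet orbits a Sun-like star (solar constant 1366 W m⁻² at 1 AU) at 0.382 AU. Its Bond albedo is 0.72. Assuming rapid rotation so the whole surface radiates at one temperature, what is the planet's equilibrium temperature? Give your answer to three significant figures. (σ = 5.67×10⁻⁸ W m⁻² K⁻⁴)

Flux at 0.382 AU: S = 1366/0.382² = 9360 W m⁻².
Energy balance: absorbed = emitted ⇒ πR²·S(1−A) = 4πR²·σT_eq⁴, so T_eq⁴ = S(1−A)/(4σ).
T_eq = [9360 × 0.28 / (4 × 5.67×10⁻⁸)]^(1/4) = (1.16×10¹⁰)^(1/4) = 328 K.

T_eq ≈ 328 K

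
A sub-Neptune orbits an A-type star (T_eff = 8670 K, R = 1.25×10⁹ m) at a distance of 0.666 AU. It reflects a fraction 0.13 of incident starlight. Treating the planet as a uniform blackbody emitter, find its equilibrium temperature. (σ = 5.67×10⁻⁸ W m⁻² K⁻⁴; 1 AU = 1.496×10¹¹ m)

d = 0.666 AU = 9.96×10¹⁰ m.
L = 4πR_⋆²σT_⋆⁴ = 4π(1.25×10⁹)² × 5.67×10⁻⁸ × (8670)⁴ = 6.29×10²⁷ W.
S = L/(4πd²) = 5.04×10⁴ W m⁻².
Energy balance: absorbed = emitted ⇒ πR²·S(1−A) = 4πR²·σT_eq⁴, so T_eq⁴ = S(1−A)/(4σ).
T_eq = [5.04×10⁴ × 0.87 / (4 × 5.67×10⁻⁸)]^(1/4) = (1.93×10¹¹)^(1/4) = 663 K.

T_eq ≈ 663 K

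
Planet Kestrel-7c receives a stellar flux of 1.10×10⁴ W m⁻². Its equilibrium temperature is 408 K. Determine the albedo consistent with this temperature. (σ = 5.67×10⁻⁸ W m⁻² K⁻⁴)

A ≈ 0.43

From T_eq⁴ = S(1−A)/(4σ): 1−A = 4σT_eq⁴/S.
1−A = 4 × 5.67×10⁻⁸ × (408)⁴ / 1.10×10⁴ = 0.571.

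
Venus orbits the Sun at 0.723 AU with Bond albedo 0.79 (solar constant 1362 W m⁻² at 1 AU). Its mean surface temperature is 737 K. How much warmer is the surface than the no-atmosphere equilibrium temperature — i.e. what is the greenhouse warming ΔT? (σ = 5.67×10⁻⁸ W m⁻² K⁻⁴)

ΔT ≈ 515.4 K

S = 1362/0.723² = 2606 W m⁻².
T_eq = [S(1−A)/(4σ)]^(1/4) = [2606×0.21/(4×5.67×10⁻⁸)]^(1/4) = 221.6 K.
ΔT = T_surf − T_eq = 737 − 221.6.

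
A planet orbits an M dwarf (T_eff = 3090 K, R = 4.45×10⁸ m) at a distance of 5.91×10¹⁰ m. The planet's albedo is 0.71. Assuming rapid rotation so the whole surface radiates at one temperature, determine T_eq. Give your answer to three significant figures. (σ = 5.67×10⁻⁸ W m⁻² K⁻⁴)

T_eq ≈ 139 K

L = 4πR_⋆²σT_⋆⁴ = 4π(4.45×10⁸)² × 5.67×10⁻⁸ × (3090)⁴ = 1.29×10²⁵ W.
S = L/(4πd²) = 293 W m⁻².
Energy balance: absorbed = emitted ⇒ πR²·S(1−A) = 4πR²·σT_eq⁴, so T_eq⁴ = S(1−A)/(4σ).
T_eq = [293 × 0.29 / (4 × 5.67×10⁻⁸)]^(1/4) = (3.75×10⁸)^(1/4) = 139 K.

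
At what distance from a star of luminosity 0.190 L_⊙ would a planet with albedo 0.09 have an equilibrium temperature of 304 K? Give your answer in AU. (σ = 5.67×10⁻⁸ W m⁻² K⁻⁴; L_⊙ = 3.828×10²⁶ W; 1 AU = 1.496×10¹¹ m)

d ≈ 0.349 AU

L = 0.190 × 3.828×10²⁶ = 7.27×10²⁵ W.
From T_eq⁴ = L(1−A)/(16πσd²): d = √[L(1−A)/(16πσT_eq⁴)].
d = √[7.27×10²⁵ × 0.91 / (16π × 5.67×10⁻⁸ × (304)⁴)] = 5.21×10¹⁰ m = 0.349 AU.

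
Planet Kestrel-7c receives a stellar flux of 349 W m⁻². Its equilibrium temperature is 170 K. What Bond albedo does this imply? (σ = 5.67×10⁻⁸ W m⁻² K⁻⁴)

From T_eq⁴ = S(1−A)/(4σ): 1−A = 4σT_eq⁴/S.
1−A = 4 × 5.67×10⁻⁸ × (170)⁴ / 349 = 0.543.

A ≈ 0.46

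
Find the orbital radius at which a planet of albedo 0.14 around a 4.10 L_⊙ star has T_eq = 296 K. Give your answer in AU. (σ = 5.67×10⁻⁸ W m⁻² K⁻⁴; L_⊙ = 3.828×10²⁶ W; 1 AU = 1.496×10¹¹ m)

L = 4.10 × 3.828×10²⁶ = 1.57×10²⁷ W.
From T_eq⁴ = L(1−A)/(16πσd²): d = √[L(1−A)/(16πσT_eq⁴)].
d = √[1.57×10²⁷ × 0.86 / (16π × 5.67×10⁻⁸ × (296)⁴)] = 2.48×10¹¹ m = 1.66 AU.

d ≈ 1.66 AU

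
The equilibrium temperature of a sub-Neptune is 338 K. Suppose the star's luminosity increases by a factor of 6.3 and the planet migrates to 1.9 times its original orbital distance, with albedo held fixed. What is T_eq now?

T_eq ≈ 388 K

T_eq ∝ L^(1/4) · d^(−1/2).
T′ = 338 × 6.3^(1/4) / 1.9^(1/2) = 388 K.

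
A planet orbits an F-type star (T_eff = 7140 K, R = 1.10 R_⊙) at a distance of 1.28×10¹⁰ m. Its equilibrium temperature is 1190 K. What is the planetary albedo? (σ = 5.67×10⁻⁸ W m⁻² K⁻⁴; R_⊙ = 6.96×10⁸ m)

A ≈ 0.14

R_⋆ = 1.10 × 6.96×10⁸ = 7.66×10⁸ m.
L = 4πR_⋆²σT_⋆⁴ = 4π(7.66×10⁸)² × 5.67×10⁻⁸ × (7140)⁴ = 1.09×10²⁷ W.
S = L/(4πd²) = 5.27×10⁵ W m⁻².
From T_eq⁴ = S(1−A)/(4σ): 1−A = 4σT_eq⁴/S.
1−A = 4 × 5.67×10⁻⁸ × (1190)⁴ / 5.27×10⁵ = 0.863.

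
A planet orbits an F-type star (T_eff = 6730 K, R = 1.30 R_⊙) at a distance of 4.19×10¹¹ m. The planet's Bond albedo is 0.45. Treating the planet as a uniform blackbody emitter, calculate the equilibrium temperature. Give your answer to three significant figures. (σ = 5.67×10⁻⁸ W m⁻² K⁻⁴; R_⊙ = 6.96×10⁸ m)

R_⋆ = 1.30 × 6.96×10⁸ = 9.05×10⁸ m.
L = 4πR_⋆²σT_⋆⁴ = 4π(9.05×10⁸)² × 5.67×10⁻⁸ × (6730)⁴ = 1.20×10²⁷ W.
S = L/(4πd²) = 542 W m⁻².
Energy balance: absorbed = emitted ⇒ πR²·S(1−A) = 4πR²·σT_eq⁴, so T_eq⁴ = S(1−A)/(4σ).
T_eq = [542 × 0.55 / (4 × 5.67×10⁻⁸)]^(1/4) = (1.32×10⁹)^(1/4) = 190 K.

T_eq ≈ 190 K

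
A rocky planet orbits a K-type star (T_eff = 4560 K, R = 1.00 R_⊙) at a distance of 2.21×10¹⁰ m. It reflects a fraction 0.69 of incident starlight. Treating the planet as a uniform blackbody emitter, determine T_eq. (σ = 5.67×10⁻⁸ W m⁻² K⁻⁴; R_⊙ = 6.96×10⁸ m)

R_⋆ = 1.00 × 6.96×10⁸ = 6.96×10⁸ m.
L = 4πR_⋆²σT_⋆⁴ = 4π(6.96×10⁸)² × 5.67×10⁻⁸ × (4560)⁴ = 1.49×10²⁶ W.
S = L/(4πd²) = 2.43×10⁴ W m⁻².
Energy balance: absorbed = emitted ⇒ πR²·S(1−A) = 4πR²·σT_eq⁴, so T_eq⁴ = S(1−A)/(4σ).
T_eq = [2.43×10⁴ × 0.31 / (4 × 5.67×10⁻⁸)]^(1/4) = (3.32×10¹⁰)^(1/4) = 427 K.

T_eq ≈ 427 K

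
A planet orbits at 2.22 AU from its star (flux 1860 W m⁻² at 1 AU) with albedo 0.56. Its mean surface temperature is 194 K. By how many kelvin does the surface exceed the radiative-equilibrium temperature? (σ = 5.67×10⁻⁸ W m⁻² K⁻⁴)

ΔT ≈ 29.5 K

S = 1860/2.22² = 377.4 W m⁻².
T_eq = [S(1−A)/(4σ)]^(1/4) = [377.4×0.44/(4×5.67×10⁻⁸)]^(1/4) = 164.5 K.
ΔT = T_surf − T_eq = 194 − 164.5.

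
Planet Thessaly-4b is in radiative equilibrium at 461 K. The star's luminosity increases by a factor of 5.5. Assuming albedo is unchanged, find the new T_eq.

T_eq ∝ L^(1/4) · d^(−1/2).
T′ = 461 × 5.5^(1/4) = 706 K.

T_eq ≈ 706 K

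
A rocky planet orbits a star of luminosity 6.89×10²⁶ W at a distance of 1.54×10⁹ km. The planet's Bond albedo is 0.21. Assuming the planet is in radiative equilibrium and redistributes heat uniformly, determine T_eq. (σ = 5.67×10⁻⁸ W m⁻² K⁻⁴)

d = 1.54×10⁹ km = 1.54×10¹² m.
Flux: S = L/(4πd²) = 6.89×10²⁶/(4π×(1.54×10¹²)²) = 23.1 W m⁻².
Energy balance: absorbed = emitted ⇒ πR²·S(1−A) = 4πR²·σT_eq⁴, so T_eq⁴ = S(1−A)/(4σ).
T_eq = [23.1 × 0.79 / (4 × 5.67×10⁻⁸)]^(1/4) = (8.05×10⁷)^(1/4) = 94.7 K.

T_eq ≈ 94.7 K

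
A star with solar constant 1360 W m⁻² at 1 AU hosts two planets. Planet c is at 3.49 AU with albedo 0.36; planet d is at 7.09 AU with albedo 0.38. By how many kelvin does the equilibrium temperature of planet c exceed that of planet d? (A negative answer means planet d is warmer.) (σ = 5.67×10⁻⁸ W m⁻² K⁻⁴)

T_eq = [S₀(1−A)/(4σd²)]^(1/4), so T ∝ (1−A)^(1/4) / √d.
T₁ = [1360×0.64/(4×5.67×10⁻⁸×3.49²)]^(1/4) = 133.23 K.
T₂ = [1360×0.62/(4×5.67×10⁻⁸×7.09²)]^(1/4) = 92.74 K.

ΔT ≈ 40.5 K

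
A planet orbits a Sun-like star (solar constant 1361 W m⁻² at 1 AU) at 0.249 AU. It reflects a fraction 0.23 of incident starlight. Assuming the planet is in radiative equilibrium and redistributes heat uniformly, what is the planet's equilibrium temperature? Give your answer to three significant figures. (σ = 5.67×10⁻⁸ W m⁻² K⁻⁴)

T_eq ≈ 522 K

Flux at 0.249 AU: S = 1361/0.249² = 2.20×10⁴ W m⁻².
Energy balance: absorbed = emitted ⇒ πR²·S(1−A) = 4πR²·σT_eq⁴, so T_eq⁴ = S(1−A)/(4σ).
T_eq = [2.20×10⁴ × 0.77 / (4 × 5.67×10⁻⁸)]^(1/4) = (7.45×10¹⁰)^(1/4) = 522 K.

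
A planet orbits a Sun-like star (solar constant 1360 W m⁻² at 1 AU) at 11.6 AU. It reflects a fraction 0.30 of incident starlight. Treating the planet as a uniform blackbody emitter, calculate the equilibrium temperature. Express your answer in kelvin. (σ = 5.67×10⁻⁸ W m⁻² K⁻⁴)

T_eq ≈ 74.7 K

Flux at 11.6 AU: S = 1360/11.6² = 10.1 W m⁻².
Energy balance: absorbed = emitted ⇒ πR²·S(1−A) = 4πR²·σT_eq⁴, so T_eq⁴ = S(1−A)/(4σ).
T_eq = [10.1 × 0.70 / (4 × 5.67×10⁻⁸)]^(1/4) = (3.12×10⁷)^(1/4) = 74.7 K.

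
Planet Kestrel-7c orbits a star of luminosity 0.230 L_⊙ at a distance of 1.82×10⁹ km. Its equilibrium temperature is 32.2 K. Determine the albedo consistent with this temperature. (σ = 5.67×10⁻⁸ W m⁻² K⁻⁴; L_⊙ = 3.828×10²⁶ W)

d = 1.82×10⁹ km = 1.82×10¹² m.
L = 0.230 × 3.828×10²⁶ = 8.80×10²⁵ W.
Flux: S = L/(4πd²) = 8.80×10²⁵/(4π×(1.82×10¹²)²) = 2.12 W m⁻².
From T_eq⁴ = S(1−A)/(4σ): 1−A = 4σT_eq⁴/S.
1−A = 4 × 5.67×10⁻⁸ × (32.2)⁴ / 2.12 = 0.115.

A ≈ 0.88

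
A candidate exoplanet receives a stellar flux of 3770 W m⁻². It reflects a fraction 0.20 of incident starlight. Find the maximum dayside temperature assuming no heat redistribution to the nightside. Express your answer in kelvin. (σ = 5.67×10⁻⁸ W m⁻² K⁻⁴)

With no redistribution each surface element balances locally: S(1−A) = σT⁴.
T = [3770 × 0.80 / 5.67×10⁻⁸]^(1/4) = (5.32×10¹⁰)^(1/4) = 480 K.

T_ss ≈ 480 K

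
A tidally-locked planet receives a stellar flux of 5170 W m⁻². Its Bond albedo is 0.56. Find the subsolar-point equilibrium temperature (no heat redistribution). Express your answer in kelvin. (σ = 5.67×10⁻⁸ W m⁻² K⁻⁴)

T_ss ≈ 448 K

At the subsolar point the surface absorbs S(1−A) and emits σT⁴ per unit area — no factor of 4, since only the local patch is in balance.
T = [5170 × 0.44 / 5.67×10⁻⁸]^(1/4) = (4.01×10¹⁰)^(1/4) = 448 K.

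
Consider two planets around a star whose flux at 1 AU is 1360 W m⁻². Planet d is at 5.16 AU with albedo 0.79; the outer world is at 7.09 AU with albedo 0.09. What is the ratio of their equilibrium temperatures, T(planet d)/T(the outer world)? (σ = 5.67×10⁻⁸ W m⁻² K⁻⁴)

T₁/T₂ ≈ 0.812

T_eq = [S₀(1−A)/(4σd²)]^(1/4), so T ∝ (1−A)^(1/4) / √d.
T₁ = [1360×0.21/(4×5.67×10⁻⁸×5.16²)]^(1/4) = 82.93 K.
T₂ = [1360×0.91/(4×5.67×10⁻⁸×7.09²)]^(1/4) = 102.07 K.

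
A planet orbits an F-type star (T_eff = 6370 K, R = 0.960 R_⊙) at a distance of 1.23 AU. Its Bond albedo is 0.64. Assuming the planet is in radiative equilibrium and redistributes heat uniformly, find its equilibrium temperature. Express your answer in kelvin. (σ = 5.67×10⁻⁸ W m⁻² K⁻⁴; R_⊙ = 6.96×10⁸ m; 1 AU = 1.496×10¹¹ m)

T_eq ≈ 210 K

R_⋆ = 0.960 × 6.96×10⁸ = 6.68×10⁸ m.
d = 1.23 AU = 1.84×10¹¹ m.
L = 4πR_⋆²σT_⋆⁴ = 4π(6.68×10⁸)² × 5.67×10⁻⁸ × (6370)⁴ = 5.24×10²⁶ W.
S = L/(4πd²) = 1230 W m⁻².
Energy balance: absorbed = emitted ⇒ πR²·S(1−A) = 4πR²·σT_eq⁴, so T_eq⁴ = S(1−A)/(4σ).
T_eq = [1230 × 0.36 / (4 × 5.67×10⁻⁸)]^(1/4) = (1.95×10⁹)^(1/4) = 210 K.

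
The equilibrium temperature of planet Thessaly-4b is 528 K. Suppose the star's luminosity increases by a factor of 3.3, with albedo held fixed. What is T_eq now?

T_eq ∝ L^(1/4) · d^(−1/2).
T′ = 528 × 3.3^(1/4) = 712 K.

T_eq ≈ 712 K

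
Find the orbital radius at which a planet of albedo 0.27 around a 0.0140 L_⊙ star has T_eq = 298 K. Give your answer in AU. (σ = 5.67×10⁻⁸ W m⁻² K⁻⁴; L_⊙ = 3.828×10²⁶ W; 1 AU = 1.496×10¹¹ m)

d ≈ 0.0882 AU

L = 0.0140 × 3.828×10²⁶ = 5.36×10²⁴ W.
From T_eq⁴ = L(1−A)/(16πσd²): d = √[L(1−A)/(16πσT_eq⁴)].
d = √[5.36×10²⁴ × 0.73 / (16π × 5.67×10⁻⁸ × (298)⁴)] = 1.32×10¹⁰ m = 0.0882 AU.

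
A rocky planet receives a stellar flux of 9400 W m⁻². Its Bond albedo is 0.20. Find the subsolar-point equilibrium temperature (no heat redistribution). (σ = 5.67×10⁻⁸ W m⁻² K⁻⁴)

T_ss ≈ 603 K

At the subsolar point the surface absorbs S(1−A) and emits σT⁴ per unit area — no factor of 4, since only the local patch is in balance.
T = [9400 × 0.80 / 5.67×10⁻⁸]^(1/4) = (1.33×10¹¹)^(1/4) = 603 K.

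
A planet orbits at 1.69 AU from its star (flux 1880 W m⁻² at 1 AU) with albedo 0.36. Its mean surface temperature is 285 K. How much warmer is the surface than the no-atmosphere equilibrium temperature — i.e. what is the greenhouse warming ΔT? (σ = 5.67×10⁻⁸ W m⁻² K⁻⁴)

S = 1880/1.69² = 658.2 W m⁻².
T_eq = [S(1−A)/(4σ)]^(1/4) = [658.2×0.64/(4×5.67×10⁻⁸)]^(1/4) = 207.6 K.
ΔT = T_surf − T_eq = 285 − 207.6.

ΔT ≈ 77.4 K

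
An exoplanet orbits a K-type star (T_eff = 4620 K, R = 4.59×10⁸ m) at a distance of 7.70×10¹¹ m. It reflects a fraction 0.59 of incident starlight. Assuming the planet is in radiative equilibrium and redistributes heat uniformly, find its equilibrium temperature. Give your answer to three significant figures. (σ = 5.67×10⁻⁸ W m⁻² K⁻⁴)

L = 4πR_⋆²σT_⋆⁴ = 4π(4.59×10⁸)² × 5.67×10⁻⁸ × (4620)⁴ = 6.84×10²⁵ W.
S = L/(4πd²) = 9.18 W m⁻².
Energy balance: absorbed = emitted ⇒ πR²·S(1−A) = 4πR²·σT_eq⁴, so T_eq⁴ = S(1−A)/(4σ).
T_eq = [9.18 × 0.41 / (4 × 5.67×10⁻⁸)]^(1/4) = (1.66×10⁷)^(1/4) = 63.8 K.

T_eq ≈ 63.8 K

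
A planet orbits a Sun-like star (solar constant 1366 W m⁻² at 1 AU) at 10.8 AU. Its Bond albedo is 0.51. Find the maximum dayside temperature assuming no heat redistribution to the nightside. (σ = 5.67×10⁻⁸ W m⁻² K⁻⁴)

T_ss ≈ 100 K

Flux at 10.8 AU: S = 1366/10.8² = 11.7 W m⁻².
With no redistribution each surface element balances locally: S(1−A) = σT⁴.
T = [11.7 × 0.49 / 5.67×10⁻⁸]^(1/4) = (1.01×10⁸)^(1/4) = 100 K.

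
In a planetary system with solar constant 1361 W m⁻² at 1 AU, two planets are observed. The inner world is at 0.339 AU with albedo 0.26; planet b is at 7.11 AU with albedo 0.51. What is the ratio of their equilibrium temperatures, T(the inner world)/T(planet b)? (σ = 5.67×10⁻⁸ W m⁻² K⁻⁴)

T_eq = [S₀(1−A)/(4σd²)]^(1/4), so T ∝ (1−A)^(1/4) / √d.
T₁ = [1361×0.74/(4×5.67×10⁻⁸×0.339²)]^(1/4) = 443.37 K.
T₂ = [1361×0.49/(4×5.67×10⁻⁸×7.11²)]^(1/4) = 87.33 K.

T₁/T₂ ≈ 5.077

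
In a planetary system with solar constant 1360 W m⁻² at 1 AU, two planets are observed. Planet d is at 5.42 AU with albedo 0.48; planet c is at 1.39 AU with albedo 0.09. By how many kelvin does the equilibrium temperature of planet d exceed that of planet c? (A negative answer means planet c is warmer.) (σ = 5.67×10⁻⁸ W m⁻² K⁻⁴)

ΔT ≈ -129.0 K

T_eq = [S₀(1−A)/(4σd²)]^(1/4), so T ∝ (1−A)^(1/4) / √d.
T₁ = [1360×0.52/(4×5.67×10⁻⁸×5.42²)]^(1/4) = 101.50 K.
T₂ = [1360×0.91/(4×5.67×10⁻⁸×1.39²)]^(1/4) = 230.53 K.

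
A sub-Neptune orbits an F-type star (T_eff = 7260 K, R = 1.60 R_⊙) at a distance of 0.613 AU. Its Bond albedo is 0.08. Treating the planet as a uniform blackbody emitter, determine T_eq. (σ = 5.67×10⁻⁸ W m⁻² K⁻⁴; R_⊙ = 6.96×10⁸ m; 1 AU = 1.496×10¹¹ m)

R_⋆ = 1.60 × 6.96×10⁸ = 1.11×10⁹ m.
d = 0.613 AU = 9.17×10¹⁰ m.
L = 4πR_⋆²σT_⋆⁴ = 4π(1.11×10⁹)² × 5.67×10⁻⁸ × (7260)⁴ = 2.45×10²⁷ W.
S = L/(4πd²) = 2.32×10⁴ W m⁻².
Energy balance: absorbed = emitted ⇒ πR²·S(1−A) = 4πR²·σT_eq⁴, so T_eq⁴ = S(1−A)/(4σ).
T_eq = [2.32×10⁴ × 0.92 / (4 × 5.67×10⁻⁸)]^(1/4) = (9.42×10¹⁰)^(1/4) = 554 K.

T_eq ≈ 554 K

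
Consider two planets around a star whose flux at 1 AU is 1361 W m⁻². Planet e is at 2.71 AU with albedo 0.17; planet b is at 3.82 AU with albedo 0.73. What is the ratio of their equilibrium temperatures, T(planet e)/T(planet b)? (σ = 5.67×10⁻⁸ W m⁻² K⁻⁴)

T_eq = [S₀(1−A)/(4σd²)]^(1/4), so T ∝ (1−A)^(1/4) / √d.
T₁ = [1361×0.83/(4×5.67×10⁻⁸×2.71²)]^(1/4) = 161.38 K.
T₂ = [1361×0.27/(4×5.67×10⁻⁸×3.82²)]^(1/4) = 102.65 K.

T₁/T₂ ≈ 1.572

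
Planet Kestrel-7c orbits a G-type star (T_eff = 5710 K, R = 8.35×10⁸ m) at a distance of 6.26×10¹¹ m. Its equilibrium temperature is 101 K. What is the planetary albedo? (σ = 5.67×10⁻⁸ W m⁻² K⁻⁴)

L = 4πR_⋆²σT_⋆⁴ = 4π(8.35×10⁸)² × 5.67×10⁻⁸ × (5710)⁴ = 5.28×10²⁶ W.
S = L/(4πd²) = 107 W m⁻².
From T_eq⁴ = S(1−A)/(4σ): 1−A = 4σT_eq⁴/S.
1−A = 4 × 5.67×10⁻⁸ × (101)⁴ / 107 = 0.220.

A ≈ 0.78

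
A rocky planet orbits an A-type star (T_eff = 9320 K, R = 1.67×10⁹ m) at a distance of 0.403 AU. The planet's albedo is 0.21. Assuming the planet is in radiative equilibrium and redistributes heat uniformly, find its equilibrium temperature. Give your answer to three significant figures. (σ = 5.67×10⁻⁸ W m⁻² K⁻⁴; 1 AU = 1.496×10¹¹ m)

d = 0.403 AU = 6.03×10¹⁰ m.
L = 4πR_⋆²σT_⋆⁴ = 4π(1.67×10⁹)² × 5.67×10⁻⁸ × (9320)⁴ = 1.50×10²⁸ W.
S = L/(4πd²) = 3.28×10⁵ W m⁻².
Energy balance: absorbed = emitted ⇒ πR²·S(1−A) = 4πR²·σT_eq⁴, so T_eq⁴ = S(1−A)/(4σ).
T_eq = [3.28×10⁵ × 0.79 / (4 × 5.67×10⁻⁸)]^(1/4) = (1.14×10¹²)^(1/4) = 1030 K.

T_eq ≈ 1030 K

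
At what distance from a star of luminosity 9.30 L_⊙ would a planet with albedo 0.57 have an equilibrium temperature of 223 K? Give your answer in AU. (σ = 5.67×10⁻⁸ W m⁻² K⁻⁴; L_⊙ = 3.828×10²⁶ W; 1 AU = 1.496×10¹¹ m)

d ≈ 3.12 AU

L = 9.30 × 3.828×10²⁶ = 3.56×10²⁷ W.
From T_eq⁴ = L(1−A)/(16πσd²): d = √[L(1−A)/(16πσT_eq⁴)].
d = √[3.56×10²⁷ × 0.43 / (16π × 5.67×10⁻⁸ × (223)⁴)] = 4.66×10¹¹ m = 3.12 AU.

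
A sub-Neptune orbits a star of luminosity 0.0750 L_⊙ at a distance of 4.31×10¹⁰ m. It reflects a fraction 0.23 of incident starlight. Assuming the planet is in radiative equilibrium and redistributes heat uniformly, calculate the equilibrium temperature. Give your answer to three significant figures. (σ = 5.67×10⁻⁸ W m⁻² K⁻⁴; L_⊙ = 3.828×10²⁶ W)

L = 0.0750 × 3.828×10²⁶ = 2.87×10²⁵ W.
Flux: S = L/(4πd²) = 2.87×10²⁵/(4π×(4.31×10¹⁰)²) = 1230 W m⁻².
Energy balance: absorbed = emitted ⇒ πR²·S(1−A) = 4πR²·σT_eq⁴, so T_eq⁴ = S(1−A)/(4σ).
T_eq = [1230 × 0.77 / (4 × 5.67×10⁻⁸)]^(1/4) = (4.18×10⁹)^(1/4) = 254 K.

T_eq ≈ 254 K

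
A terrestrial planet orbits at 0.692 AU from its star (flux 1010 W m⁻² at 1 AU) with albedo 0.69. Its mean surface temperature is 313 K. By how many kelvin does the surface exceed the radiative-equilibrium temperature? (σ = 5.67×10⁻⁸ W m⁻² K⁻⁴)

S = 1010/0.692² = 2109 W m⁻².
T_eq = [S(1−A)/(4σ)]^(1/4) = [2109×0.31/(4×5.67×10⁻⁸)]^(1/4) = 231.7 K.
ΔT = T_surf − T_eq = 313 − 231.7.

ΔT ≈ 81.3 K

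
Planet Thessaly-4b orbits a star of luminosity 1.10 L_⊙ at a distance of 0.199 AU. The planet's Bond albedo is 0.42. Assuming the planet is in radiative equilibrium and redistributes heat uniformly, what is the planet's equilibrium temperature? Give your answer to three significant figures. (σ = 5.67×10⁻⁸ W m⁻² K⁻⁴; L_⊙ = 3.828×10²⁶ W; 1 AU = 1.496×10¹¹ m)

d = 0.199 AU = 2.98×10¹⁰ m.
L = 1.10 × 3.828×10²⁶ = 4.21×10²⁶ W.
Flux: S = L/(4πd²) = 4.21×10²⁶/(4π×(2.98×10¹⁰)²) = 3.78×10⁴ W m⁻².
Energy balance: absorbed = emitted ⇒ πR²·S(1−A) = 4πR²·σT_eq⁴, so T_eq⁴ = S(1−A)/(4σ).
T_eq = [3.78×10⁴ × 0.58 / (4 × 5.67×10⁻⁸)]^(1/4) = (9.67×10¹⁰)^(1/4) = 558 K.

T_eq ≈ 558 K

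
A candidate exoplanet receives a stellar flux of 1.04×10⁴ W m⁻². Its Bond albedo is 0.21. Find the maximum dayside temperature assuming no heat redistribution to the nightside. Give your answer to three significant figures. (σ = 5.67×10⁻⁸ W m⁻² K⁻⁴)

T_ss ≈ 617 K

With no redistribution each surface element balances locally: S(1−A) = σT⁴.
T = [1.04×10⁴ × 0.79 / 5.67×10⁻⁸]^(1/4) = (1.45×10¹¹)^(1/4) = 617 K.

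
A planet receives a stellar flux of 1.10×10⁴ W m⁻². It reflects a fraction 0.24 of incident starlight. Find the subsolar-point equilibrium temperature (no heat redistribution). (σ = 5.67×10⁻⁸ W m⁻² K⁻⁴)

T_ss ≈ 620 K

At the subsolar point the surface absorbs S(1−A) and emits σT⁴ per unit area — no factor of 4, since only the local patch is in balance.
T = [1.10×10⁴ × 0.76 / 5.67×10⁻⁸]^(1/4) = (1.47×10¹¹)^(1/4) = 620 K.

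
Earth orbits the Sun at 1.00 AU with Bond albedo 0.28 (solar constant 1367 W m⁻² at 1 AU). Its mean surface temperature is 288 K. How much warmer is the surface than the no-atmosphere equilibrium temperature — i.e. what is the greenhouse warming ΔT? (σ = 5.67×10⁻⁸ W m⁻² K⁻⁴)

ΔT ≈ 31.3 K

S = 1367/1.00² = 1367 W m⁻².
T_eq = [S(1−A)/(4σ)]^(1/4) = [1367×0.72/(4×5.67×10⁻⁸)]^(1/4) = 256.7 K.
ΔT = T_surf − T_eq = 288 − 256.7.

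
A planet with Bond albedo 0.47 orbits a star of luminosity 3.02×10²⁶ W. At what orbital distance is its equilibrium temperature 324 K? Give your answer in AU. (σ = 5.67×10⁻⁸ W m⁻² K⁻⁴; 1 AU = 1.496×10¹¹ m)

d ≈ 0.477 AU

From T_eq⁴ = L(1−A)/(16πσd²): d = √[L(1−A)/(16πσT_eq⁴)].
d = √[3.02×10²⁶ × 0.53 / (16π × 5.67×10⁻⁸ × (324)⁴)] = 7.14×10¹⁰ m = 0.477 AU.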